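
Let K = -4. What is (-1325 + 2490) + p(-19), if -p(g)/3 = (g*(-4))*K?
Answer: 2077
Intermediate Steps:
p(g) = -48*g (p(g) = -3*g*(-4)*(-4) = -3*(-4*g)*(-4) = -48*g)
(-1325 + 2490) + p(-19) = (-1325 + 2490) - 48*(-19) = 1165 + 912 = 2077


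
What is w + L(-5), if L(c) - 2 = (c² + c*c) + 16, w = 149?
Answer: 217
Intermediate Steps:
L(c) = 18 + 2*c² (L(c) = 2 + ((c² + c*c) + 16) = 2 + ((c² + c²) + 16) = 2 + (2*c² + 16) = 2 + (16 + 2*c²) = 18 + 2*c²)
w + L(-5) = 149 + (18 + 2*(-5)²) = 149 + (18 + 2*25) = 149 + (18 + 50) = 149 + 68 = 217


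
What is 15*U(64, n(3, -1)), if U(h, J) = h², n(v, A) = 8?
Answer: 61440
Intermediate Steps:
15*U(64, n(3, -1)) = 15*64² = 15*4096 = 61440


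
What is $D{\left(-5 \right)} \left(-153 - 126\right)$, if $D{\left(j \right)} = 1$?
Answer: $-279$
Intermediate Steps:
$D{\left(-5 \right)} \left(-153 - 126\right) = 1 \left(-153 - 126\right) = 1 \left(-279\right) = -279$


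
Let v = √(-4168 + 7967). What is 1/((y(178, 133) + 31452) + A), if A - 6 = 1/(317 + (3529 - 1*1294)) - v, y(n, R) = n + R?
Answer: 206902095928/6573048024848625 + 6512704*√3799/6573048024848625 ≈ 3.1538e-5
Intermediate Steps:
v = √3799 ≈ 61.636
y(n, R) = R + n
A = 15313/2552 - √3799 (A = 6 + (1/(317 + (3529 - 1*1294)) - √3799) = 6 + (1/(317 + (3529 - 1294)) - √3799) = 6 + (1/(317 + 2235) - √3799) = 6 + (1/2552 - √3799) = 15313/2552 - √3799 ≈ -55.636)
1/((y(178, 133) + 31452) + A) = 1/(((133 + 178) + 31452) + (15313/2552 - √3799)) = 1/((311 + 31452) + (15313/2552 - √3799)) = 1/(31763 + (15313/2552 - √3799)) = 1/(81074489/2552 - √3799)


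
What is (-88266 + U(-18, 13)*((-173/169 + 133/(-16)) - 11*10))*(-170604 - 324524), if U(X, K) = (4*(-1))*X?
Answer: 8104768304172/169 ≈ 4.7957e+10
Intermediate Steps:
U(X, K) = -4*X
(-88266 + U(-18, 13)*((-173/169 + 133/(-16)) - 11*10))*(-170604 - 324524) = (-88266 + (-4*(-18))*((-173/169 + 133/(-16)) - 11*10))*(-170604 - 324524) = (-88266 + 72*((-173*1/169 + 133*(-1/16)) - 110))*(-495128) = (-88266 + 72*((-173/169 - 133/16) - 110))*(-495128) = (-88266 + 72*(-25245/2704 - 110))*(-495128) = (-88266 + 72*(-322685/2704))*(-495128) = (-88266 - 2904165/338)*(-495128) = -32738073/338*(-495128) = 8104768304172/169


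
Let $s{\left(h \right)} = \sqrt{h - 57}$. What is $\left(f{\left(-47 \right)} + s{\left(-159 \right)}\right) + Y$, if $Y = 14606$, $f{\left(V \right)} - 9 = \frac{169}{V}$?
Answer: $\frac{686736}{47} + 6 i \sqrt{6} \approx 14611.0 + 14.697 i$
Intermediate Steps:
$s{\left(h \right)} = \sqrt{-57 + h}$
$f{\left(V \right)} = 9 + \frac{169}{V}$
$\left(f{\left(-47 \right)} + s{\left(-159 \right)}\right) + Y = \left(\left(9 + \frac{169}{-47}\right) + \sqrt{-57 - 159}\right) + 14606 = \left(\left(9 + 169 \left(- \frac{1}{47}\right)\right) + \sqrt{-216}\right) + 14606 = \left(\left(9 - \frac{169}{47}\right) + 6 i \sqrt{6}\right) + 14606 = \left(\frac{254}{47} + 6 i \sqrt{6}\right) + 14606 = \frac{686736}{47} + 6 i \sqrt{6}$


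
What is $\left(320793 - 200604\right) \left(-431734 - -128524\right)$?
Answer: $-36442506690$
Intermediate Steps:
$\left(320793 - 200604\right) \left(-431734 - -128524\right) = 120189 \left(-431734 + 128524\right) = 120189 \left(-303210\right) = -36442506690$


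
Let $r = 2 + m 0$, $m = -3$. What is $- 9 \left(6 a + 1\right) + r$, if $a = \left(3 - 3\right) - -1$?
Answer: $-61$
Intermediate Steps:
$r = 2$ ($r = 2 - 0 = 2 + 0 = 2$)
$a = 1$ ($a = 0 + 1 = 1$)
$- 9 \left(6 a + 1\right) + r = - 9 \left(6 \cdot 1 + 1\right) + 2 = - 9 \left(6 + 1\right) + 2 = \left(-9\right) 7 + 2 = -63 + 2 = -61$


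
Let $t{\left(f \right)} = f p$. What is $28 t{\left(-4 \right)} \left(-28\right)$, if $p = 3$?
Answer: $9408$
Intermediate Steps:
$t{\left(f \right)} = 3 f$ ($t{\left(f \right)} = f 3 = 3 f$)
$28 t{\left(-4 \right)} \left(-28\right) = 28 \cdot 3 \left(-4\right) \left(-28\right) = 28 \left(-12\right) \left(-28\right) = \left(-336\right) \left(-28\right) = 9408$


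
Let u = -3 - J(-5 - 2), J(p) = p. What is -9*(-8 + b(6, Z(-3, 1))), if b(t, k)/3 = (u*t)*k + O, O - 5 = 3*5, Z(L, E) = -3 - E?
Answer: 2124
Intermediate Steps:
O = 20 (O = 5 + 3*5 = 5 + 15 = 20)
u = 4 (u = -3 - (-5 - 2) = -3 - 1*(-7) = -3 + 7 = 4)
b(t, k) = 60 + 12*k*t (b(t, k) = 3*((4*t)*k + 20) = 3*(4*k*t + 20) = 3*(20 + 4*k*t) = 60 + 12*k*t)
-9*(-8 + b(6, Z(-3, 1))) = -9*(-8 + (60 + 12*(-3 - 1*1)*6)) = -9*(-8 + (60 + 12*(-3 - 1)*6)) = -9*(-8 + (60 + 12*(-4)*6)) = -9*(-8 + (60 - 288)) = -9*(-8 - 228) = -9*(-236) = 2124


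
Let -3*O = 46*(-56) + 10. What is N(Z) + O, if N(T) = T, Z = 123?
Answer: 2935/3 ≈ 978.33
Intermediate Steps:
O = 2566/3 (O = -(46*(-56) + 10)/3 = -(-2576 + 10)/3 = -1/3*(-2566) = 2566/3 ≈ 855.33)
N(Z) + O = 123 + 2566/3 = 2935/3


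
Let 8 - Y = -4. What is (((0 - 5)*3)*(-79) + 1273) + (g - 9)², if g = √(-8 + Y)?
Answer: 2507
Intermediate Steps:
Y = 12 (Y = 8 - 1*(-4) = 8 + 4 = 12)
g = 2 (g = √(-8 + 12) = √4 = 2)
(((0 - 5)*3)*(-79) + 1273) + (g - 9)² = (((0 - 5)*3)*(-79) + 1273) + (2 - 9)² = (-5*3*(-79) + 1273) + (-7)² = (-15*(-79) + 1273) + 49 = (1185 + 1273) + 49 = 2458 + 49 = 2507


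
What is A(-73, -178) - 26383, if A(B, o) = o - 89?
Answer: -26650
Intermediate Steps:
A(B, o) = -89 + o
A(-73, -178) - 26383 = (-89 - 178) - 26383 = -267 - 26383 = -26650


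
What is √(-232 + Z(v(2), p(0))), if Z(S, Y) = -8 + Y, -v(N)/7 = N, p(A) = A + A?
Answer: 4*I*√15 ≈ 15.492*I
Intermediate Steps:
p(A) = 2*A
v(N) = -7*N
√(-232 + Z(v(2), p(0))) = √(-232 + (-8 + 2*0)) = √(-232 + (-8 + 0)) = √(-232 - 8) = √(-240) = 4*I*√15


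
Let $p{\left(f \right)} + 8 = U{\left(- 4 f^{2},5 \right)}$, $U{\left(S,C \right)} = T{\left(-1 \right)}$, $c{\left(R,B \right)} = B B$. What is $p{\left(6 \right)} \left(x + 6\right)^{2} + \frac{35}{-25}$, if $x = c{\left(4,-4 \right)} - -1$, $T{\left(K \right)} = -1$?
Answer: $- \frac{23812}{5} \approx -4762.4$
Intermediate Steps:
$c{\left(R,B \right)} = B^{2}$
$U{\left(S,C \right)} = -1$
$p{\left(f \right)} = -9$ ($p{\left(f \right)} = -8 - 1 = -9$)
$x = 17$ ($x = \left(-4\right)^{2} - -1 = 16 + 1 = 17$)
$p{\left(6 \right)} \left(x + 6\right)^{2} + \frac{35}{-25} = - 9 \left(17 + 6\right)^{2} + \frac{35}{-25} = - 9 \cdot 23^{2} + 35 \left(- \frac{1}{25}\right) = \left(-9\right) 529 - \frac{7}{5} = -4761 - \frac{7}{5} = - \frac{23812}{5}$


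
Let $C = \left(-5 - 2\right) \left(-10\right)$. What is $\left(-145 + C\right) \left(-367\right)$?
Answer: $27525$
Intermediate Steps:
$C = 70$ ($C = \left(-7\right) \left(-10\right) = 70$)
$\left(-145 + C\right) \left(-367\right) = \left(-145 + 70\right) \left(-367\right) = \left(-75\right) \left(-367\right) = 27525$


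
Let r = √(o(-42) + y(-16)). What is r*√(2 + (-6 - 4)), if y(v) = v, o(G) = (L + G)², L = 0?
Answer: 4*I*√874 ≈ 118.25*I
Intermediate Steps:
o(G) = G² (o(G) = (0 + G)² = G²)
r = 2*√437 (r = √((-42)² - 16) = √(1764 - 16) = √1748 = 2*√437 ≈ 41.809)
r*√(2 + (-6 - 4)) = (2*√437)*√(2 + (-6 - 4)) = (2*√437)*√(2 - 10) = (2*√437)*√(-8) = (2*√437)*(2*I*√2) = 4*I*√874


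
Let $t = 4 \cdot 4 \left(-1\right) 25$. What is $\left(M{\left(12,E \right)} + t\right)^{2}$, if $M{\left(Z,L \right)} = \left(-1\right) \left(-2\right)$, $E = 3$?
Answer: $158404$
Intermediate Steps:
$M{\left(Z,L \right)} = 2$
$t = -400$ ($t = 16 \left(-1\right) 25 = \left(-16\right) 25 = -400$)
$\left(M{\left(12,E \right)} + t\right)^{2} = \left(2 - 400\right)^{2} = \left(-398\right)^{2} = 158404$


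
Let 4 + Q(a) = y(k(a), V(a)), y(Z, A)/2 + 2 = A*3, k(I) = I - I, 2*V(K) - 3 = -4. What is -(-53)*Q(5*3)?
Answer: -583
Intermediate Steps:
V(K) = -½ (V(K) = 3/2 + (½)*(-4) = 3/2 - 2 = -½)
k(I) = 0
y(Z, A) = -4 + 6*A (y(Z, A) = -4 + 2*(A*3) = -4 + 2*(3*A) = -4 + 6*A)
Q(a) = -11 (Q(a) = -4 + (-4 + 6*(-½)) = -4 + (-4 - 3) = -4 - 7 = -11)
-(-53)*Q(5*3) = -(-53)*(-11) = -1*583 = -583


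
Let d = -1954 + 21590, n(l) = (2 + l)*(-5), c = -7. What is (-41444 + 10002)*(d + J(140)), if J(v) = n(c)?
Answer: -618181162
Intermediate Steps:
n(l) = -10 - 5*l
J(v) = 25 (J(v) = -10 - 5*(-7) = -10 + 35 = 25)
d = 19636
(-41444 + 10002)*(d + J(140)) = (-41444 + 10002)*(19636 + 25) = -31442*19661 = -618181162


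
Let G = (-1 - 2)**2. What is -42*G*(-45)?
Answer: 17010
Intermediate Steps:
G = 9 (G = (-3)**2 = 9)
-42*G*(-45) = -42*9*(-45) = -378*(-45) = 17010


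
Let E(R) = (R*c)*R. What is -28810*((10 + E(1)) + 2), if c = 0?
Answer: -345720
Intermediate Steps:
E(R) = 0 (E(R) = (R*0)*R = 0*R = 0)
-28810*((10 + E(1)) + 2) = -28810*((10 + 0) + 2) = -28810*(10 + 2) = -28810*12 = -345720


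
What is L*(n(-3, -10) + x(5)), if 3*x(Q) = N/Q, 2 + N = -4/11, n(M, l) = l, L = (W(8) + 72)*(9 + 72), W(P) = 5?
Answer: -316764/5 ≈ -63353.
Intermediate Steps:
L = 6237 (L = (5 + 72)*(9 + 72) = 77*81 = 6237)
N = -26/11 (N = -2 - 4/11 = -26/11 ≈ -2.3636)
x(Q) = -26/(33*Q) (x(Q) = (-26/(11*Q))/3 = -26/(33*Q))
L*(n(-3, -10) + x(5)) = 6237*(-10 - 26/33/5) = 6237*(-10 - 26/33*⅕) = 6237*(-10 - 26/165) = 6237*(-1676/165) = -316764/5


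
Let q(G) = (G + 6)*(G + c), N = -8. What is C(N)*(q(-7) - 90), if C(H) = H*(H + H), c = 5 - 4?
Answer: -10752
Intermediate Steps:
c = 1
C(H) = 2*H**2 (C(H) = H*(2*H) = 2*H**2)
q(G) = (1 + G)*(6 + G) (q(G) = (G + 6)*(G + 1) = (6 + G)*(1 + G) = (1 + G)*(6 + G))
C(N)*(q(-7) - 90) = (2*(-8)**2)*((6 + (-7)**2 + 7*(-7)) - 90) = (2*64)*((6 + 49 - 49) - 90) = 128*(6 - 90) = 128*(-84) = -10752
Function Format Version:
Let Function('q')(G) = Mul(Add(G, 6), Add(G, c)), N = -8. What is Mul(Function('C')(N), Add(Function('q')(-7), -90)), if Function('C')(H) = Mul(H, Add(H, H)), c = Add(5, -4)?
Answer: -10752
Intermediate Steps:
c = 1
Function('C')(H) = Mul(2, Pow(H, 2)) (Function('C')(H) = Mul(H, Mul(2, H)) = Mul(2, Pow(H, 2)))
Function('q')(G) = Mul(Add(1, G), Add(6, G)) (Function('q')(G) = Mul(Add(G, 6), Add(G, 1)) = Mul(Add(6, G), Add(1, G)) = Mul(Add(1, G), Add(6, G)))
Mul(Function('C')(N), Add(Function('q')(-7), -90)) = Mul(Mul(2, Pow(-8, 2)), Add(Add(6, Pow(-7, 2), Mul(7, -7)), -90)) = Mul(Mul(2, 64), Add(Add(6, 49, -49), -90)) = Mul(128, Add(6, -90)) = Mul(128, -84) = -10752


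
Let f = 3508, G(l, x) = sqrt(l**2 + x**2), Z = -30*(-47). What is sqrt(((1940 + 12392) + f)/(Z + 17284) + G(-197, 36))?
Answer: sqrt(83375240 + 87366409*sqrt(40105))/9347 ≈ 14.185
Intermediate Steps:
Z = 1410
sqrt(((1940 + 12392) + f)/(Z + 17284) + G(-197, 36)) = sqrt(((1940 + 12392) + 3508)/(1410 + 17284) + sqrt((-197)**2 + 36**2)) = sqrt((14332 + 3508)/18694 + sqrt(38809 + 1296)) = sqrt(17840*(1/18694) + sqrt(40105)) = sqrt(8920/9347 + sqrt(40105))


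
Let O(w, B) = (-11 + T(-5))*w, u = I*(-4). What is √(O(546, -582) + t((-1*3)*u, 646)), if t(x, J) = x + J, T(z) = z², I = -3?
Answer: √8254 ≈ 90.852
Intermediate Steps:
u = 12 (u = -3*(-4) = 12)
O(w, B) = 14*w (O(w, B) = (-11 + (-5)²)*w = (-11 + 25)*w = 14*w)
t(x, J) = J + x
√(O(546, -582) + t((-1*3)*u, 646)) = √(14*546 + (646 - 1*3*12)) = √(7644 + (646 - 3*12)) = √(7644 + (646 - 36)) = √(7644 + 610) = √8254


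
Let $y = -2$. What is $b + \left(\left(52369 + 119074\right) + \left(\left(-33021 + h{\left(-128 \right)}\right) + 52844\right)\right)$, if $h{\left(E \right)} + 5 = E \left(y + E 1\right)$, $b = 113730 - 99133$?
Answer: $222498$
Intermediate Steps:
$b = 14597$
$h{\left(E \right)} = -5 + E \left(-2 + E\right)$ ($h{\left(E \right)} = -5 + E \left(-2 + E 1\right) = -5 + E \left(-2 + E\right)$)
$b + \left(\left(52369 + 119074\right) + \left(\left(-33021 + h{\left(-128 \right)}\right) + 52844\right)\right) = 14597 + \left(\left(52369 + 119074\right) + \left(\left(-33021 - \left(-251 - 16384\right)\right) + 52844\right)\right) = 14597 + \left(171443 + \left(\left(-33021 + \left(-5 + 16384 + 256\right)\right) + 52844\right)\right) = 14597 + \left(171443 + \left(\left(-33021 + 16635\right) + 52844\right)\right) = 14597 + \left(171443 + \left(-16386 + 52844\right)\right) = 14597 + \left(171443 + 36458\right) = 14597 + 207901 = 222498$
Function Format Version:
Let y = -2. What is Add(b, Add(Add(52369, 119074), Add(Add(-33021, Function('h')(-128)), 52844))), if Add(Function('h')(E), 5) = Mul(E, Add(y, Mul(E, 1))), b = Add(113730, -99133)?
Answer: 222498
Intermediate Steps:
b = 14597
Function('h')(E) = Add(-5, Mul(E, Add(-2, E))) (Function('h')(E) = Add(-5, Mul(E, Add(-2, Mul(E, 1)))) = Add(-5, Mul(E, Add(-2, E))))
Add(b, Add(Add(52369, 119074), Add(Add(-33021, Function('h')(-128)), 52844))) = Add(14597, Add(Add(52369, 119074), Add(Add(-33021, Add(-5, Pow(-128, 2), Mul(-2, -128))), 52844))) = Add(14597, Add(171443, Add(Add(-33021, Add(-5, 16384, 256)), 52844))) = Add(14597, Add(171443, Add(Add(-33021, 16635), 52844))) = Add(14597, Add(171443, Add(-16386, 52844))) = Add(14597, Add(171443, 36458)) = Add(14597, 207901) = 222498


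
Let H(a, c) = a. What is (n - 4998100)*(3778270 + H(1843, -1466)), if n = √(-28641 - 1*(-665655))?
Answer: -18893382785300 + 3780113*√637014 ≈ -1.8890e+13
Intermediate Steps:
n = √637014 (n = √(-28641 + 665655) = √637014 ≈ 798.13)
(n - 4998100)*(3778270 + H(1843, -1466)) = (√637014 - 4998100)*(3778270 + 1843) = (-4998100 + √637014)*3780113 = -18893382785300 + 3780113*√637014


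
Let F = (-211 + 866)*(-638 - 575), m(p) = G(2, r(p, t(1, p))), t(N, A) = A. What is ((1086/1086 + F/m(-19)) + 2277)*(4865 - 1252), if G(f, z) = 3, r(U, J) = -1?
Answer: -2845891453/3 ≈ -9.4863e+8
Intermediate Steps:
m(p) = 3
F = -794515 (F = 655*(-1213) = -794515)
((1086/1086 + F/m(-19)) + 2277)*(4865 - 1252) = ((1086/1086 - 794515/3) + 2277)*(4865 - 1252) = ((1086*(1/1086) - 794515*⅓) + 2277)*3613 = ((1 - 794515/3) + 2277)*3613 = (-794512/3 + 2277)*3613 = -787681/3*3613 = -2845891453/3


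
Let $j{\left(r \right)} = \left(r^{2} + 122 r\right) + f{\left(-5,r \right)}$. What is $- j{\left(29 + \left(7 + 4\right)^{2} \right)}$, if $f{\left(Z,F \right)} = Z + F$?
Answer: $-40945$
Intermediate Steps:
$f{\left(Z,F \right)} = F + Z$
$j{\left(r \right)} = -5 + r^{2} + 123 r$ ($j{\left(r \right)} = \left(r^{2} + 122 r\right) + \left(r - 5\right) = \left(r^{2} + 122 r\right) + \left(-5 + r\right) = -5 + r^{2} + 123 r$)
$- j{\left(29 + \left(7 + 4\right)^{2} \right)} = - (-5 + \left(29 + \left(7 + 4\right)^{2}\right)^{2} + 123 \left(29 + \left(7 + 4\right)^{2}\right)) = - (-5 + \left(29 + 11^{2}\right)^{2} + 123 \left(29 + 11^{2}\right)) = - (-5 + \left(29 + 121\right)^{2} + 123 \left(29 + 121\right)) = - (-5 + 150^{2} + 123 \cdot 150) = - (-5 + 22500 + 18450) = \left(-1\right) 40945 = -40945$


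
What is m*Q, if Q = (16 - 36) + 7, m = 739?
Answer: -9607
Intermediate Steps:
Q = -13 (Q = -20 + 7 = -13)
m*Q = 739*(-13) = -9607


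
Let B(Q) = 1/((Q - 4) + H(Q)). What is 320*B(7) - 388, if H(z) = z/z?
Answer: -308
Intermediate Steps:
H(z) = 1
B(Q) = 1/(-3 + Q) (B(Q) = 1/((Q - 4) + 1) = 1/((-4 + Q) + 1) = 1/(-3 + Q))
320*B(7) - 388 = 320/(-3 + 7) - 388 = 320/4 - 388 = 320*(¼) - 388 = 80 - 388 = -308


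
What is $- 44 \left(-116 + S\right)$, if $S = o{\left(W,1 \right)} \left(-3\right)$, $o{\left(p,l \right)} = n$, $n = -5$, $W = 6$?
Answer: $4444$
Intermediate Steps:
$o{\left(p,l \right)} = -5$
$S = 15$ ($S = \left(-5\right) \left(-3\right) = 15$)
$- 44 \left(-116 + S\right) = - 44 \left(-116 + 15\right) = \left(-44\right) \left(-101\right) = 4444$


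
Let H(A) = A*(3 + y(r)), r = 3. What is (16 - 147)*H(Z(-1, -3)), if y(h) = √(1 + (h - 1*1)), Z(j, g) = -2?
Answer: 786 + 262*√3 ≈ 1239.8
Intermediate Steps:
y(h) = √h (y(h) = √(1 + (h - 1)) = √(1 + (-1 + h)) = √h)
H(A) = A*(3 + √3)
(16 - 147)*H(Z(-1, -3)) = (16 - 147)*(-2*(3 + √3)) = -131*(-6 - 2*√3) = 786 + 262*√3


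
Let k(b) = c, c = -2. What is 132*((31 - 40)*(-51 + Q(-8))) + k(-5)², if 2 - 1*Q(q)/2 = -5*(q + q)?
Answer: 245920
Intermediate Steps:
k(b) = -2
Q(q) = 4 + 20*q (Q(q) = 4 - (-10)*(q + q) = 4 - (-10)*2*q = 4 - (-20)*q = 4 + 20*q)
132*((31 - 40)*(-51 + Q(-8))) + k(-5)² = 132*((31 - 40)*(-51 + (4 + 20*(-8)))) + (-2)² = 132*(-9*(-51 + (4 - 160))) + 4 = 132*(-9*(-51 - 156)) + 4 = 132*(-9*(-207)) + 4 = 132*1863 + 4 = 245916 + 4 = 245920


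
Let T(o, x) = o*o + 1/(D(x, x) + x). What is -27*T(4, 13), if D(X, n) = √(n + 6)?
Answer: -21717/50 + 9*√19/50 ≈ -433.56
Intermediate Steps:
D(X, n) = √(6 + n)
T(o, x) = o² + 1/(x + √(6 + x)) (T(o, x) = o*o + 1/(√(6 + x) + x) = o² + 1/(x + √(6 + x)))
-27*T(4, 13) = -27*(1 + 13*4² + 4²*√(6 + 13))/(13 + √(6 + 13)) = -27*(1 + 13*16 + 16*√19)/(13 + √19) = -27*(1 + 208 + 16*√19)/(13 + √19) = -27*(209 + 16*√19)/(13 + √19)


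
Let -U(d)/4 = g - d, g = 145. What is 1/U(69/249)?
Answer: -83/48048 ≈ -0.0017274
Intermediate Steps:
U(d) = -580 + 4*d (U(d) = -4*(145 - d) = -580 + 4*d)
1/U(69/249) = 1/(-580 + 4*(69/249)) = 1/(-580 + 4*(69*(1/249))) = 1/(-580 + 4*(23/83)) = 1/(-580 + 92/83) = 1/(-48048/83) = -83/48048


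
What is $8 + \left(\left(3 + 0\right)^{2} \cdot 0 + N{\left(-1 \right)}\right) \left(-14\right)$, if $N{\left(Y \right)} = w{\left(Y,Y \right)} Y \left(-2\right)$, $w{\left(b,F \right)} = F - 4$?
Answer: $148$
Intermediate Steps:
$w{\left(b,F \right)} = -4 + F$
$N{\left(Y \right)} = - 2 Y \left(-4 + Y\right)$ ($N{\left(Y \right)} = \left(-4 + Y\right) Y \left(-2\right) = Y \left(-4 + Y\right) \left(-2\right) = - 2 Y \left(-4 + Y\right)$)
$8 + \left(\left(3 + 0\right)^{2} \cdot 0 + N{\left(-1 \right)}\right) \left(-14\right) = 8 + \left(\left(3 + 0\right)^{2} \cdot 0 + 2 \left(-1\right) \left(4 - -1\right)\right) \left(-14\right) = 8 + \left(3^{2} \cdot 0 + 2 \left(-1\right) \left(4 + 1\right)\right) \left(-14\right) = 8 + \left(9 \cdot 0 + 2 \left(-1\right) 5\right) \left(-14\right) = 8 + \left(0 - 10\right) \left(-14\right) = 8 - -140 = 8 + 140 = 148$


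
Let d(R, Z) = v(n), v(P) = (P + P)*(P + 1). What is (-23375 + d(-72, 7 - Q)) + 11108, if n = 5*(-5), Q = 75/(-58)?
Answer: -11067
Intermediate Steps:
Q = -75/58 (Q = 75*(-1/58) = -75/58 ≈ -1.2931)
n = -25
v(P) = 2*P*(1 + P) (v(P) = (2*P)*(1 + P) = 2*P*(1 + P))
d(R, Z) = 1200 (d(R, Z) = 2*(-25)*(1 - 25) = 2*(-25)*(-24) = 1200)
(-23375 + d(-72, 7 - Q)) + 11108 = (-23375 + 1200) + 11108 = -22175 + 11108 = -11067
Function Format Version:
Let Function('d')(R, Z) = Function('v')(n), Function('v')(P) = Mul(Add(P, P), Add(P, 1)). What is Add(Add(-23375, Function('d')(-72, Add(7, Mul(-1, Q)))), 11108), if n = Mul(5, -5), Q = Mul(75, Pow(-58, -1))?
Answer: -11067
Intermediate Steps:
Q = Rational(-75, 58) (Q = Mul(75, Rational(-1, 58)) = Rational(-75, 58) ≈ -1.2931)
n = -25
Function('v')(P) = Mul(2, P, Add(1, P)) (Function('v')(P) = Mul(Mul(2, P), Add(1, P)) = Mul(2, P, Add(1, P)))
Function('d')(R, Z) = 1200 (Function('d')(R, Z) = Mul(2, -25, Add(1, -25)) = Mul(2, -25, -24) = 1200)
Add(Add(-23375, Function('d')(-72, Add(7, Mul(-1, Q)))), 11108) = Add(Add(-23375, 1200), 11108) = Add(-22175, 11108) = -11067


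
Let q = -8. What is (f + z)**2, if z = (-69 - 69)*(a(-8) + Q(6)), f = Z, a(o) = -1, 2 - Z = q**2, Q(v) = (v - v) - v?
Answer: 817216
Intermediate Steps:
Q(v) = -v (Q(v) = 0 - v = -v)
Z = -62 (Z = 2 - 1*(-8)**2 = 2 - 1*64 = 2 - 64 = -62)
f = -62
z = 966 (z = (-69 - 69)*(-1 - 1*6) = -138*(-1 - 6) = -138*(-7) = 966)
(f + z)**2 = (-62 + 966)**2 = 904**2 = 817216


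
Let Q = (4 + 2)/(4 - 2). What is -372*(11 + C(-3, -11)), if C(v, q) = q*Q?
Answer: 8184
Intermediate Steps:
Q = 3 (Q = 6/2 = 6*(1/2) = 3)
C(v, q) = 3*q (C(v, q) = q*3 = 3*q)
-372*(11 + C(-3, -11)) = -372*(11 + 3*(-11)) = -372*(11 - 33) = -372*(-22) = 8184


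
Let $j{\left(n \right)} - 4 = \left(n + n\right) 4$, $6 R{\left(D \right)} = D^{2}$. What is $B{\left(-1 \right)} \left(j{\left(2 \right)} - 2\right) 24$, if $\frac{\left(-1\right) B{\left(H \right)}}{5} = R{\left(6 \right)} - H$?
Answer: $-15120$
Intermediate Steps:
$R{\left(D \right)} = \frac{D^{2}}{6}$
$j{\left(n \right)} = 4 + 8 n$ ($j{\left(n \right)} = 4 + \left(n + n\right) 4 = 4 + 2 n 4 = 4 + 8 n$)
$B{\left(H \right)} = -30 + 5 H$ ($B{\left(H \right)} = - 5 \left(\frac{6^{2}}{6} - H\right) = - 5 \left(\frac{1}{6} \cdot 36 - H\right) = - 5 \left(6 - H\right) = -30 + 5 H$)
$B{\left(-1 \right)} \left(j{\left(2 \right)} - 2\right) 24 = \left(-30 + 5 \left(-1\right)\right) \left(\left(4 + 8 \cdot 2\right) - 2\right) 24 = \left(-30 - 5\right) \left(\left(4 + 16\right) - 2\right) 24 = - 35 \left(20 - 2\right) 24 = \left(-35\right) 18 \cdot 24 = \left(-630\right) 24 = -15120$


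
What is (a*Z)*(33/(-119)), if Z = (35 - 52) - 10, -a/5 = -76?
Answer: 338580/119 ≈ 2845.2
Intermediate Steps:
a = 380 (a = -5*(-76) = 380)
Z = -27 (Z = -17 - 10 = -27)
(a*Z)*(33/(-119)) = (380*(-27))*(33/(-119)) = -338580*(-1)/119 = -10260*(-33/119) = 338580/119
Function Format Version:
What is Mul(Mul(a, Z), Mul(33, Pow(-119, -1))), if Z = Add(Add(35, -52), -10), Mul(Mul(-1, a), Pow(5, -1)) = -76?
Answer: Rational(338580, 119) ≈ 2845.2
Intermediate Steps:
a = 380 (a = Mul(-5, -76) = 380)
Z = -27 (Z = Add(-17, -10) = -27)
Mul(Mul(a, Z), Mul(33, Pow(-119, -1))) = Mul(Mul(380, -27), Mul(33, Pow(-119, -1))) = Mul(-10260, Mul(33, Rational(-1, 119))) = Mul(-10260, Rational(-33, 119)) = Rational(338580, 119)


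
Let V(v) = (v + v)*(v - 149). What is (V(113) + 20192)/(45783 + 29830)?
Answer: 12056/75613 ≈ 0.15944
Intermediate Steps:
V(v) = 2*v*(-149 + v) (V(v) = (2*v)*(-149 + v) = 2*v*(-149 + v))
(V(113) + 20192)/(45783 + 29830) = (2*113*(-149 + 113) + 20192)/(45783 + 29830) = (2*113*(-36) + 20192)/75613 = (-8136 + 20192)*(1/75613) = 12056*(1/75613) = 12056/75613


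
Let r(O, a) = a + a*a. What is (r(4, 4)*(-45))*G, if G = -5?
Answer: 4500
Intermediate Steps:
r(O, a) = a + a²
(r(4, 4)*(-45))*G = ((4*(1 + 4))*(-45))*(-5) = ((4*5)*(-45))*(-5) = (20*(-45))*(-5) = -900*(-5) = 4500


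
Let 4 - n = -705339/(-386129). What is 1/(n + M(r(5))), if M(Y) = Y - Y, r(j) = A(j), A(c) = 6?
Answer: 386129/839177 ≈ 0.46013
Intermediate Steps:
r(j) = 6
M(Y) = 0
n = 839177/386129 (n = 4 - (-705339)/(-386129) = 4 - (-705339)*(-1)/386129 = 4 - 1*705339/386129 = 4 - 705339/386129 = 839177/386129 ≈ 2.1733)
1/(n + M(r(5))) = 1/(839177/386129 + 0) = 1/(839177/386129) = 386129/839177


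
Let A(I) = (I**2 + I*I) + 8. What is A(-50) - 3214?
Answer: 1794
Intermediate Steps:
A(I) = 8 + 2*I**2 (A(I) = (I**2 + I**2) + 8 = 2*I**2 + 8 = 8 + 2*I**2)
A(-50) - 3214 = (8 + 2*(-50)**2) - 3214 = (8 + 2*2500) - 3214 = (8 + 5000) - 3214 = 5008 - 3214 = 1794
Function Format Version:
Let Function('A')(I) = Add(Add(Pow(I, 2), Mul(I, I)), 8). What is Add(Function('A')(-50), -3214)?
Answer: 1794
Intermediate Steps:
Function('A')(I) = Add(8, Mul(2, Pow(I, 2))) (Function('A')(I) = Add(Add(Pow(I, 2), Pow(I, 2)), 8) = Add(Mul(2, Pow(I, 2)), 8) = Add(8, Mul(2, Pow(I, 2))))
Add(Function('A')(-50), -3214) = Add(Add(8, Mul(2, Pow(-50, 2))), -3214) = Add(Add(8, Mul(2, 2500)), -3214) = Add(Add(8, 5000), -3214) = Add(5008, -3214) = 1794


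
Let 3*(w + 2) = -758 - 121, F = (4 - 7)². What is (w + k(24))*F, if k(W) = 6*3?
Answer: -2493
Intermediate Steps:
k(W) = 18
F = 9 (F = (-3)² = 9)
w = -295 (w = -2 + (-758 - 121)/3 = -2 + (⅓)*(-879) = -2 - 293 = -295)
(w + k(24))*F = (-295 + 18)*9 = -277*9 = -2493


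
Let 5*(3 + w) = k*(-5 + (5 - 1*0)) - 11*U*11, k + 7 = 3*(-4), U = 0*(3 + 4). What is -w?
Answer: 3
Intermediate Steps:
U = 0 (U = 0*7 = 0)
k = -19 (k = -7 + 3*(-4) = -7 - 12 = -19)
w = -3 (w = -3 + (-19*(-5 + (5 - 1*0)) - 11*0*11)/5 = -3 + (-19*(-5 + (5 + 0)) + 0*11)/5 = -3 + (-19*(-5 + 5) + 0)/5 = -3 + (-19*0 + 0)/5 = -3 + (0 + 0)/5 = -3 + (⅕)*0 = -3 + 0 = -3)
-w = -1*(-3) = 3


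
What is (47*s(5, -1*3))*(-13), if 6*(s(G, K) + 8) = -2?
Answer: 15275/3 ≈ 5091.7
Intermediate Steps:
s(G, K) = -25/3 (s(G, K) = -8 + (1/6)*(-2) = -8 - 1/3 = -25/3)
(47*s(5, -1*3))*(-13) = (47*(-25/3))*(-13) = -1175/3*(-13) = 15275/3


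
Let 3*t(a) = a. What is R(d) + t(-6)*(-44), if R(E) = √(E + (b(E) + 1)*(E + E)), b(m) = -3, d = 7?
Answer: 88 + I*√21 ≈ 88.0 + 4.5826*I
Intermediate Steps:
t(a) = a/3
R(E) = √3*√(-E) (R(E) = √(E + (-3 + 1)*(E + E)) = √(E - 4*E) = √(-3*E) = √3*√(-E))
R(d) + t(-6)*(-44) = √3*√(-1*7) + ((⅓)*(-6))*(-44) = √3*√(-7) - 2*(-44) = √3*(I*√7) + 88 = I*√21 + 88 = 88 + I*√21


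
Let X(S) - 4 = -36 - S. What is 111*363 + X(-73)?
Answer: 40334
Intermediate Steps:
X(S) = -32 - S (X(S) = 4 + (-36 - S) = -32 - S)
111*363 + X(-73) = 111*363 + (-32 - 1*(-73)) = 40293 + (-32 + 73) = 40293 + 41 = 40334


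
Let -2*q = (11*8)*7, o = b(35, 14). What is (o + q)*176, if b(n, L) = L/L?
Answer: -54032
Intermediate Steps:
b(n, L) = 1
o = 1
q = -308 (q = -11*8*7/2 = -44*7 = -½*616 = -308)
(o + q)*176 = (1 - 308)*176 = -307*176 = -54032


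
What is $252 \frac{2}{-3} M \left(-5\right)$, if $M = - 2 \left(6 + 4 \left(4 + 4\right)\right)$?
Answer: $-63840$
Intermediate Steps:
$M = -76$ ($M = - 2 \left(6 + 4 \cdot 8\right) = - 2 \left(6 + 32\right) = \left(-2\right) 38 = -76$)
$252 \frac{2}{-3} M \left(-5\right) = 252 \frac{2}{-3} \left(-76\right) \left(-5\right) = 252 \cdot 2 \left(- \frac{1}{3}\right) \left(-76\right) \left(-5\right) = 252 \left(- \frac{2}{3}\right) \left(-76\right) \left(-5\right) = 252 \cdot \frac{152}{3} \left(-5\right) = 252 \left(- \frac{760}{3}\right) = -63840$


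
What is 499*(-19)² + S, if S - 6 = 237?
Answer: 180382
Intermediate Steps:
S = 243 (S = 6 + 237 = 243)
499*(-19)² + S = 499*(-19)² + 243 = 499*361 + 243 = 180139 + 243 = 180382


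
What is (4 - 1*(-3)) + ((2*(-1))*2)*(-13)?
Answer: 59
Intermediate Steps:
(4 - 1*(-3)) + ((2*(-1))*2)*(-13) = (4 + 3) - 2*2*(-13) = 7 - 4*(-13) = 7 + 52 = 59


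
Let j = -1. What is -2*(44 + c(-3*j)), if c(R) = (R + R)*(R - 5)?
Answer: -64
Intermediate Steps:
c(R) = 2*R*(-5 + R) (c(R) = (2*R)*(-5 + R) = 2*R*(-5 + R))
-2*(44 + c(-3*j)) = -2*(44 + 2*(-3*(-1))*(-5 - 3*(-1))) = -2*(44 + 2*3*(-5 + 3)) = -2*(44 + 2*3*(-2)) = -2*(44 - 12) = -2*32 = -64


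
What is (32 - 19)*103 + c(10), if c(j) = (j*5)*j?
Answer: 1839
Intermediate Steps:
c(j) = 5*j² (c(j) = (5*j)*j = 5*j²)
(32 - 19)*103 + c(10) = (32 - 19)*103 + 5*10² = 13*103 + 5*100 = 1339 + 500 = 1839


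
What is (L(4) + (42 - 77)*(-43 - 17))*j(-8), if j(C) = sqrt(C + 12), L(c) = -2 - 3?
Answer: 4190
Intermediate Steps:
L(c) = -5
j(C) = sqrt(12 + C)
(L(4) + (42 - 77)*(-43 - 17))*j(-8) = (-5 + (42 - 77)*(-43 - 17))*sqrt(12 - 8) = (-5 - 35*(-60))*sqrt(4) = (-5 + 2100)*2 = 2095*2 = 4190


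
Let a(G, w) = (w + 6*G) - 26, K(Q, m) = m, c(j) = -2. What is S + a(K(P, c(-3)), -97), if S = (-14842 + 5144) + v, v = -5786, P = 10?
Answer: -15619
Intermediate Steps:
a(G, w) = -26 + w + 6*G
S = -15484 (S = (-14842 + 5144) - 5786 = -9698 - 5786 = -15484)
S + a(K(P, c(-3)), -97) = -15484 + (-26 - 97 + 6*(-2)) = -15484 + (-26 - 97 - 12) = -15484 - 135 = -15619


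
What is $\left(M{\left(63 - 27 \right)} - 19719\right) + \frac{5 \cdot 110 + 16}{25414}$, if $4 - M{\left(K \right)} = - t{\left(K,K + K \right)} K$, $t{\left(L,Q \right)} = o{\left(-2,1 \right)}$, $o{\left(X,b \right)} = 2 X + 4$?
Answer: $- \frac{250518222}{12707} \approx -19715.0$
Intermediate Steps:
$o{\left(X,b \right)} = 4 + 2 X$
$t{\left(L,Q \right)} = 0$ ($t{\left(L,Q \right)} = 4 + 2 \left(-2\right) = 4 - 4 = 0$)
$M{\left(K \right)} = 4$ ($M{\left(K \right)} = 4 - \left(-1\right) 0 K = 4 - 0 K = 4 - 0 = 4 + 0 = 4$)
$\left(M{\left(63 - 27 \right)} - 19719\right) + \frac{5 \cdot 110 + 16}{25414} = \left(4 - 19719\right) + \frac{5 \cdot 110 + 16}{25414} = -19715 + \left(550 + 16\right) \frac{1}{25414} = -19715 + 566 \cdot \frac{1}{25414} = -19715 + \frac{283}{12707} = - \frac{250518222}{12707}$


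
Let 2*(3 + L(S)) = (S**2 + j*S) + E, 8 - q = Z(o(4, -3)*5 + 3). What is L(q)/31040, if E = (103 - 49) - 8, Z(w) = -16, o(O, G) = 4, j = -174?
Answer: -89/1552 ≈ -0.057345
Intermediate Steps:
E = 46 (E = 54 - 8 = 46)
q = 24 (q = 8 - 1*(-16) = 8 + 16 = 24)
L(S) = 20 + S**2/2 - 87*S (L(S) = -3 + ((S**2 - 174*S) + 46)/2 = -3 + (46 + S**2 - 174*S)/2 = -3 + (23 + S**2/2 - 87*S) = 20 + S**2/2 - 87*S)
L(q)/31040 = (20 + (1/2)*24**2 - 87*24)/31040 = (20 + (1/2)*576 - 2088)*(1/31040) = (20 + 288 - 2088)*(1/31040) = -1780*1/31040 = -89/1552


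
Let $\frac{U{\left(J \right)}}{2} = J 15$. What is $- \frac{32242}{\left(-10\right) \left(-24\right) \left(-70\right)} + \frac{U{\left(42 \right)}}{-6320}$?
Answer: $\frac{163037}{94800} \approx 1.7198$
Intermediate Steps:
$U{\left(J \right)} = 30 J$ ($U{\left(J \right)} = 2 J 15 = 2 \cdot 15 J = 30 J$)
$- \frac{32242}{\left(-10\right) \left(-24\right) \left(-70\right)} + \frac{U{\left(42 \right)}}{-6320} = - \frac{32242}{\left(-10\right) \left(-24\right) \left(-70\right)} + \frac{30 \cdot 42}{-6320} = - \frac{32242}{240 \left(-70\right)} + 1260 \left(- \frac{1}{6320}\right) = - \frac{32242}{-16800} - \frac{63}{316} = \left(-32242\right) \left(- \frac{1}{16800}\right) - \frac{63}{316} = \frac{2303}{1200} - \frac{63}{316} = \frac{163037}{94800}$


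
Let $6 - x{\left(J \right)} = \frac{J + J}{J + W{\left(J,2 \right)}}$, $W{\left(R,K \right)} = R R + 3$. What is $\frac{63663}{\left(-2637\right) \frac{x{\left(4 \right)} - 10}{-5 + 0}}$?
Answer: $- \frac{488083}{17580} \approx -27.764$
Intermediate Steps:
$W{\left(R,K \right)} = 3 + R^{2}$ ($W{\left(R,K \right)} = R^{2} + 3 = 3 + R^{2}$)
$x{\left(J \right)} = 6 - \frac{2 J}{3 + J + J^{2}}$ ($x{\left(J \right)} = 6 - \frac{J + J}{J + \left(3 + J^{2}\right)} = 6 - \frac{2 J}{3 + J + J^{2}}$)
$\frac{63663}{\left(-2637\right) \frac{x{\left(4 \right)} - 10}{-5 + 0}} = \frac{63663}{\left(-2637\right) \frac{\frac{2 \left(9 + 2 \cdot 4 + 3 \cdot 4^{2}\right)}{3 + 4 + 4^{2}} - 10}{-5 + 0}} = \frac{63663}{\left(-2637\right) \frac{\frac{2 \left(9 + 8 + 3 \cdot 16\right)}{3 + 4 + 16} - 10}{-5}} = \frac{63663}{\left(-2637\right) \left(\frac{2 \left(9 + 8 + 48\right)}{23} - 10\right) \left(- \frac{1}{5}\right)} = \frac{63663}{\left(-2637\right) \left(2 \cdot \frac{1}{23} \cdot 65 - 10\right) \left(- \frac{1}{5}\right)} = \frac{63663}{\left(-2637\right) \left(\frac{130}{23} - 10\right) \left(- \frac{1}{5}\right)} = \frac{63663}{\left(-2637\right) \left(\left(- \frac{100}{23}\right) \left(- \frac{1}{5}\right)\right)} = \frac{63663}{\left(-2637\right) \frac{20}{23}} = \frac{63663}{- \frac{52740}{23}} = 63663 \left(- \frac{23}{52740}\right) = - \frac{488083}{17580}$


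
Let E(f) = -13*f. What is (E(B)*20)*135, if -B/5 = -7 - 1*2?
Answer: -1579500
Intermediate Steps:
B = 45 (B = -5*(-7 - 1*2) = -5*(-7 - 2) = -5*(-9) = 45)
(E(B)*20)*135 = (-13*45*20)*135 = -585*20*135 = -11700*135 = -1579500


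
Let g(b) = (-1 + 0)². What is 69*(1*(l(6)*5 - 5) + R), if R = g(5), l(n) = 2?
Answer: 414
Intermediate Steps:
g(b) = 1 (g(b) = (-1)² = 1)
R = 1
69*(1*(l(6)*5 - 5) + R) = 69*(1*(2*5 - 5) + 1) = 69*(1*(10 - 5) + 1) = 69*(1*5 + 1) = 69*(5 + 1) = 69*6 = 414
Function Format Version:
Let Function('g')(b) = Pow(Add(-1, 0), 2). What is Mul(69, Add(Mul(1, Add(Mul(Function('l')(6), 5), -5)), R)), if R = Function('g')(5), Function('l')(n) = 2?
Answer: 414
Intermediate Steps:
Function('g')(b) = 1 (Function('g')(b) = Pow(-1, 2) = 1)
R = 1
Mul(69, Add(Mul(1, Add(Mul(Function('l')(6), 5), -5)), R)) = Mul(69, Add(Mul(1, Add(Mul(2, 5), -5)), 1)) = Mul(69, Add(Mul(1, Add(10, -5)), 1)) = Mul(69, Add(Mul(1, 5), 1)) = Mul(69, Add(5, 1)) = Mul(69, 6) = 414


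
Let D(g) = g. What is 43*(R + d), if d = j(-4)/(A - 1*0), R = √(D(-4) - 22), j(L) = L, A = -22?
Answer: 86/11 + 43*I*√26 ≈ 7.8182 + 219.26*I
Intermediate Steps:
R = I*√26 (R = √(-4 - 22) = √(-26) = I*√26 ≈ 5.099*I)
d = 2/11 (d = -4/(-22 - 1*0) = -4/(-22 + 0) = -4/(-22) = -4*(-1/22) = 2/11 ≈ 0.18182)
43*(R + d) = 43*(I*√26 + 2/11) = 43*(2/11 + I*√26) = 86/11 + 43*I*√26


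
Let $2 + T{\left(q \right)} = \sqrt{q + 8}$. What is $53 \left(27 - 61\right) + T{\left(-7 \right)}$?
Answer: $-1803$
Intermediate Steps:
$T{\left(q \right)} = -2 + \sqrt{8 + q}$ ($T{\left(q \right)} = -2 + \sqrt{q + 8} = -2 + \sqrt{8 + q}$)
$53 \left(27 - 61\right) + T{\left(-7 \right)} = 53 \left(27 - 61\right) - \left(2 - \sqrt{8 - 7}\right) = 53 \left(-34\right) - \left(2 - \sqrt{1}\right) = -1802 + \left(-2 + 1\right) = -1802 - 1 = -1803$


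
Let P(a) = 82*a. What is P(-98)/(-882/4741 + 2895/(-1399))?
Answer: 53300047724/14959113 ≈ 3563.0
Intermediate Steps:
P(-98)/(-882/4741 + 2895/(-1399)) = (82*(-98))/(-882/4741 + 2895/(-1399)) = -8036/(-882*1/4741 + 2895*(-1/1399)) = -8036/(-882/4741 - 2895/1399) = -8036/(-14959113/6632659) = -8036*(-6632659/14959113) = 53300047724/14959113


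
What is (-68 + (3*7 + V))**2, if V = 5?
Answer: 1764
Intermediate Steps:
(-68 + (3*7 + V))**2 = (-68 + (3*7 + 5))**2 = (-68 + (21 + 5))**2 = (-68 + 26)**2 = (-42)**2 = 1764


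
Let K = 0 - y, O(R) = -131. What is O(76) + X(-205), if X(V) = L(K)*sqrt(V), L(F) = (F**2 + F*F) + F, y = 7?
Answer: -131 + 91*I*sqrt(205) ≈ -131.0 + 1302.9*I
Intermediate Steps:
K = -7 (K = 0 - 1*7 = 0 - 7 = -7)
L(F) = F + 2*F**2 (L(F) = (F**2 + F**2) + F = 2*F**2 + F = F + 2*F**2)
X(V) = 91*sqrt(V) (X(V) = (-7*(1 + 2*(-7)))*sqrt(V) = (-7*(1 - 14))*sqrt(V) = (-7*(-13))*sqrt(V) = 91*sqrt(V))
O(76) + X(-205) = -131 + 91*sqrt(-205) = -131 + 91*(I*sqrt(205)) = -131 + 91*I*sqrt(205)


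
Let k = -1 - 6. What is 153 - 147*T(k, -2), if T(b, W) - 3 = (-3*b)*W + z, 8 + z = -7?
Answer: 8091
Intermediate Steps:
z = -15 (z = -8 - 7 = -15)
k = -7
T(b, W) = -12 - 3*W*b (T(b, W) = 3 + ((-3*b)*W - 15) = 3 + (-3*W*b - 15) = 3 + (-15 - 3*W*b) = -12 - 3*W*b)
153 - 147*T(k, -2) = 153 - 147*(-12 - 3*(-2)*(-7)) = 153 - 147*(-12 - 42) = 153 - 147*(-54) = 153 + 7938 = 8091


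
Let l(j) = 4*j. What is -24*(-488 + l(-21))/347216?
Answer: 858/21701 ≈ 0.039537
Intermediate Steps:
-24*(-488 + l(-21))/347216 = -24*(-488 + 4*(-21))/347216 = -24*(-488 - 84)*(1/347216) = -24*(-572)*(1/347216) = 13728*(1/347216) = 858/21701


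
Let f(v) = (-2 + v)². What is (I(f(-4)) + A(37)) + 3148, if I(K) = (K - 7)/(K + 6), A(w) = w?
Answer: 133799/42 ≈ 3185.7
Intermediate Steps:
I(K) = (-7 + K)/(6 + K)
(I(f(-4)) + A(37)) + 3148 = ((-7 + (-2 - 4)²)/(6 + (-2 - 4)²) + 37) + 3148 = ((-7 + (-6)²)/(6 + (-6)²) + 37) + 3148 = ((-7 + 36)/(6 + 36) + 37) + 3148 = (29/42 + 37) + 3148 = 1583/42 + 3148 = 133799/42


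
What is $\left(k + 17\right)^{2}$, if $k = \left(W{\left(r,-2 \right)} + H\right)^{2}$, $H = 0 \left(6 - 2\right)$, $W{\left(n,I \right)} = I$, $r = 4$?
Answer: $441$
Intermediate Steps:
$H = 0$ ($H = 0 \cdot 4 = 0$)
$k = 4$ ($k = \left(-2 + 0\right)^{2} = \left(-2\right)^{2} = 4$)
$\left(k + 17\right)^{2} = \left(4 + 17\right)^{2} = 21^{2} = 441$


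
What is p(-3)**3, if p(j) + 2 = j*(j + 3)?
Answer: -8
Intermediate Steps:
p(j) = -2 + j*(3 + j) (p(j) = -2 + j*(j + 3) = -2 + j*(3 + j))
p(-3)**3 = (-2 + (-3)**2 + 3*(-3))**3 = (-2 + 9 - 9)**3 = (-2)**3 = -8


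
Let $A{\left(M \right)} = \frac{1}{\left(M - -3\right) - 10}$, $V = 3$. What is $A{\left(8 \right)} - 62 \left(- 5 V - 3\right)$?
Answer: $1117$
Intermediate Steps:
$A{\left(M \right)} = \frac{1}{-7 + M}$ ($A{\left(M \right)} = \frac{1}{\left(M + 3\right) - 10} = \frac{1}{\left(3 + M\right) - 10} = \frac{1}{-7 + M}$)
$A{\left(8 \right)} - 62 \left(- 5 V - 3\right) = \frac{1}{-7 + 8} - 62 \left(\left(-5\right) 3 - 3\right) = 1^{-1} - 62 \left(-15 - 3\right) = 1 - -1116 = 1 + 1116 = 1117$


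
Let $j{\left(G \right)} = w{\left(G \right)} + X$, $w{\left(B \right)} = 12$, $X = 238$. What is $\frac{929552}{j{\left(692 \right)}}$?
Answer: $\frac{464776}{125} \approx 3718.2$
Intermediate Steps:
$j{\left(G \right)} = 250$ ($j{\left(G \right)} = 12 + 238 = 250$)
$\frac{929552}{j{\left(692 \right)}} = \frac{929552}{250} = 929552 \cdot \frac{1}{250} = \frac{464776}{125}$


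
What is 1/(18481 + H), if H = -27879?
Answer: -1/9398 ≈ -0.00010641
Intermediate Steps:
1/(18481 + H) = 1/(18481 - 27879) = 1/(-9398) = -1/9398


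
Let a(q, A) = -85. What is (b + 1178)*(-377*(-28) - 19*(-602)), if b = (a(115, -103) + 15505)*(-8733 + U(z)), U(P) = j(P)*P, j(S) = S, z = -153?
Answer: 4977354325412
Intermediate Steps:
U(P) = P² (U(P) = P*P = P²)
b = 226303920 (b = (-85 + 15505)*(-8733 + (-153)²) = 15420*(-8733 + 23409) = 15420*14676 = 226303920)
(b + 1178)*(-377*(-28) - 19*(-602)) = (226303920 + 1178)*(-377*(-28) - 19*(-602)) = 226305098*(10556 + 11438) = 226305098*21994 = 4977354325412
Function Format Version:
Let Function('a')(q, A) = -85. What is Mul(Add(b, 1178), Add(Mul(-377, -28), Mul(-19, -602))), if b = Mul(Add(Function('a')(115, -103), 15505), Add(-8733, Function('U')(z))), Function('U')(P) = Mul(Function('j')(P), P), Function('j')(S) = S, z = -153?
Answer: 4977354325412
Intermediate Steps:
Function('U')(P) = Pow(P, 2) (Function('U')(P) = Mul(P, P) = Pow(P, 2))
b = 226303920 (b = Mul(Add(-85, 15505), Add(-8733, Pow(-153, 2))) = Mul(15420, Add(-8733, 23409)) = Mul(15420, 14676) = 226303920)
Mul(Add(b, 1178), Add(Mul(-377, -28), Mul(-19, -602))) = Mul(Add(226303920, 1178), Add(Mul(-377, -28), Mul(-19, -602))) = Mul(226305098, Add(10556, 11438)) = Mul(226305098, 21994) = 4977354325412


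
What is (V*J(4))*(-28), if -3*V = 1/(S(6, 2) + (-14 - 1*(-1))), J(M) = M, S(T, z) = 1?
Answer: -28/9 ≈ -3.1111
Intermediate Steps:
V = 1/36 (V = -1/(3*(1 + (-14 - 1*(-1)))) = -1/(3*(1 + (-14 + 1))) = -1/(3*(1 - 13)) = -⅓/(-12) = -⅓*(-1/12) = 1/36 ≈ 0.027778)
(V*J(4))*(-28) = ((1/36)*4)*(-28) = (⅑)*(-28) = -28/9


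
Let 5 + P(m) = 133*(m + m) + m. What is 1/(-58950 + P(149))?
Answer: -1/19172 ≈ -5.2159e-5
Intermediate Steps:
P(m) = -5 + 267*m (P(m) = -5 + (133*(m + m) + m) = -5 + (133*(2*m) + m) = -5 + (266*m + m) = -5 + 267*m)
1/(-58950 + P(149)) = 1/(-58950 + (-5 + 267*149)) = 1/(-58950 + (-5 + 39783)) = 1/(-58950 + 39778) = 1/(-19172) = -1/19172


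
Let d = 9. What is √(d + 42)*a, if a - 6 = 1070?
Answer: 1076*√51 ≈ 7684.2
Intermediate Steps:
a = 1076 (a = 6 + 1070 = 1076)
√(d + 42)*a = √(9 + 42)*1076 = √51*1076 = 1076*√51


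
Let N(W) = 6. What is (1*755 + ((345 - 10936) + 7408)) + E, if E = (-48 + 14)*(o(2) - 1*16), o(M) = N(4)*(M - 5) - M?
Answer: -1204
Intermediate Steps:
o(M) = -30 + 5*M (o(M) = 6*(M - 5) - M = 6*(-5 + M) - M = (-30 + 6*M) - M = -30 + 5*M)
E = 1224 (E = (-48 + 14)*((-30 + 5*2) - 1*16) = -34*((-30 + 10) - 16) = -34*(-20 - 16) = -34*(-36) = 1224)
(1*755 + ((345 - 10936) + 7408)) + E = (1*755 + ((345 - 10936) + 7408)) + 1224 = (755 + (-10591 + 7408)) + 1224 = (755 - 3183) + 1224 = -2428 + 1224 = -1204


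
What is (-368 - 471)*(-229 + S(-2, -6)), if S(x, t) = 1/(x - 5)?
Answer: 1345756/7 ≈ 1.9225e+5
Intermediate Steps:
S(x, t) = 1/(-5 + x)
(-368 - 471)*(-229 + S(-2, -6)) = (-368 - 471)*(-229 + 1/(-5 - 2)) = -839*(-229 + 1/(-7)) = -839*(-229 - 1/7) = -839*(-1604/7) = 1345756/7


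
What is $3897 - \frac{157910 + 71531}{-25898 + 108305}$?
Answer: $\frac{320910638}{82407} \approx 3894.2$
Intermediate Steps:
$3897 - \frac{157910 + 71531}{-25898 + 108305} = 3897 - \frac{229441}{82407} = \frac{320910638}{82407}$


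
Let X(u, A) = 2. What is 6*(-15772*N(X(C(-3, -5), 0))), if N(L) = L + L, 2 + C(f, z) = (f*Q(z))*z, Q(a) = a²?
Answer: -378528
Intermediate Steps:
C(f, z) = -2 + f*z³ (C(f, z) = -2 + (f*z²)*z = -2 + f*z³)
N(L) = 2*L
6*(-15772*N(X(C(-3, -5), 0))) = 6*(-31544*2) = 6*(-15772*4) = 6*(-63088) = -378528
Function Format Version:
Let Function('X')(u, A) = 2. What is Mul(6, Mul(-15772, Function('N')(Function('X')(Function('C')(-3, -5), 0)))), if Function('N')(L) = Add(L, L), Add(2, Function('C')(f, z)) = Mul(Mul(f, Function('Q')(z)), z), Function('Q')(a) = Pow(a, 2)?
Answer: -378528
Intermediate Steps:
Function('C')(f, z) = Add(-2, Mul(f, Pow(z, 3))) (Function('C')(f, z) = Add(-2, Mul(Mul(f, Pow(z, 2)), z)) = Add(-2, Mul(f, Pow(z, 3))))
Function('N')(L) = Mul(2, L)
Mul(6, Mul(-15772, Function('N')(Function('X')(Function('C')(-3, -5), 0)))) = Mul(6, Mul(-15772, Mul(2, 2))) = Mul(6, Mul(-15772, 4)) = Mul(6, -63088) = -378528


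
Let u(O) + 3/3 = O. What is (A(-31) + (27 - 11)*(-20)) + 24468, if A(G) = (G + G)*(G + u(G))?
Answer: 28054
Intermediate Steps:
u(O) = -1 + O
A(G) = 2*G*(-1 + 2*G) (A(G) = (G + G)*(G + (-1 + G)) = (2*G)*(-1 + 2*G) = 2*G*(-1 + 2*G))
(A(-31) + (27 - 11)*(-20)) + 24468 = (2*(-31)*(-1 + 2*(-31)) + (27 - 11)*(-20)) + 24468 = (2*(-31)*(-1 - 62) + 16*(-20)) + 24468 = (2*(-31)*(-63) - 320) + 24468 = (3906 - 320) + 24468 = 3586 + 24468 = 28054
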